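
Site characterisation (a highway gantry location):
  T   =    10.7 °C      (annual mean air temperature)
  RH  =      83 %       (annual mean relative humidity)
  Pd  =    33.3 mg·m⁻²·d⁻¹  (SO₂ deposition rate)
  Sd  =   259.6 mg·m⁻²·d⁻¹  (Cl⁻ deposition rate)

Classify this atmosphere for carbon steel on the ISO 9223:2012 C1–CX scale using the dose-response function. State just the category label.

carbon steel: f(T) = -0.054·(T−10) [T>10 °C] = -0.0378
  sulphur-dioxide contribution → 55.48 μm/a
  chloride contribution → 76.01 μm/a
  total first-year rate 131.5 μm/a
ISO 9223 Table 2 (carbon steel): 80 < 131 ≤ 200 μm/a ⇒ C5

C5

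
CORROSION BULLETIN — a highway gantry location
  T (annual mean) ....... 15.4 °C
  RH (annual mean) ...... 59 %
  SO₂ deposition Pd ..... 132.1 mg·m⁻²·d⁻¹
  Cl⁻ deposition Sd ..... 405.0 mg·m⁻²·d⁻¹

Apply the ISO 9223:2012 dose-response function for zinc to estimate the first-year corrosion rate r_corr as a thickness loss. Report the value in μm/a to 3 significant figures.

zinc: f(T) = -0.071·(T−10) [T>10 °C] = -0.3834
  SO₂ term: 0.0129·132.1^0.44·exp(0.046·59-0.3834) = 1.138
  Cl⁻ term: 0.0175·405.0^0.57·exp(0.008·59+0.085·15.4) = 3.182
  sum: 1.138 + 3.182 → r_corr = 4.32 μm/a

r_corr = 4.32 μm/a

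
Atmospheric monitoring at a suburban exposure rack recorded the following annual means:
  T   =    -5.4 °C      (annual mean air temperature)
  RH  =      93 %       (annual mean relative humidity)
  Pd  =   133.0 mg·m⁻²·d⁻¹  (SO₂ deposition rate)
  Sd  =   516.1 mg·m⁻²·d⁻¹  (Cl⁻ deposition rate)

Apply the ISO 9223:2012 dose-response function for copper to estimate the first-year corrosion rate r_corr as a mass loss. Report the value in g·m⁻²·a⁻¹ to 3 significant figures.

r_corr = 16.7 g·m⁻²·a⁻¹

copper: f(T) = +0.126·(T−10) [T≤10 °C] = -1.9404
  SO₂ term: 0.0053·133.0^0.26·exp(0.059·93-1.9404) = 0.6558
  Sd branch = 0.01025·Sd^0.27·e^(0.036·RH+0.049·T) = 1.209 μm/a
  r_corr = 0.6558 + 1.209 = 1.864 μm/a
Convert to mass loss: 1.864 μm/a × 8.96 g/cm³ = 16.7 g·m⁻²·a⁻¹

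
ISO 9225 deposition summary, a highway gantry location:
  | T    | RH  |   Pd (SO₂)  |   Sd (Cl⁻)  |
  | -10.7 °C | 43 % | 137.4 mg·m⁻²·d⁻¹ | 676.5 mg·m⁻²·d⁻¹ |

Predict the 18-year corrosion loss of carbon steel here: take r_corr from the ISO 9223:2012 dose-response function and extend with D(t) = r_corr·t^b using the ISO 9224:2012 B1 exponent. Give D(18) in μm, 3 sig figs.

carbon steel: T≤10 °C ⇒ hinge +0.150·(-10.7−10) = -3.1050
  SO₂ term: 1.77·137.4^0.52·exp(0.02·43-3.1050) = 2.425
  Cl⁻ term: 0.102·676.5^0.62·exp(0.033·43+0.04·-10.7) = 15.62
  sum: 2.425 + 15.62 → r_corr = 18.05 μm/a
ISO 9224: D(t) = r_corr · t^b with b = 0.523 (carbon steel, B1)
  D(18) = 18.05 × 18^0.523 = 18.05 × 4.534 = 81.83 μm

D(18) = 81.8 μm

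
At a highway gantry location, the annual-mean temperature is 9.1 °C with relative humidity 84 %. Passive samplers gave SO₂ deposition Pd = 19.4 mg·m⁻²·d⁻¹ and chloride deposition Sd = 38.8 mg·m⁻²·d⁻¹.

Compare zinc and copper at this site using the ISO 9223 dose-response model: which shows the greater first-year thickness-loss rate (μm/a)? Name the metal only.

zinc

zinc: temperature factor f = +0.038·(-0.9) = -0.0342
  Pd branch = 0.0129·Pd^0.44·e^(0.046·RH+f) = 2.19 μm/a
  Sd branch = 0.0175·Sd^0.57·e^(0.008·RH+0.085·T) = 0.5976 μm/a
  sum: 2.19 + 0.5976 → r_corr = 2.788 μm/a
copper: temperature factor f = +0.126·(-0.9) = -0.1134
  Pd branch = 0.0053·Pd^0.26·e^(0.059·RH+f) = 1.453 μm/a
  Cl⁻ term: 0.01025·38.8^0.27·exp(0.036·84+0.049·9.1) = 0.8844
  sum: 1.453 + 0.8844 → r_corr = 2.337 μm/a
Ordering by μm/a: zinc (2.79) > copper (2.34)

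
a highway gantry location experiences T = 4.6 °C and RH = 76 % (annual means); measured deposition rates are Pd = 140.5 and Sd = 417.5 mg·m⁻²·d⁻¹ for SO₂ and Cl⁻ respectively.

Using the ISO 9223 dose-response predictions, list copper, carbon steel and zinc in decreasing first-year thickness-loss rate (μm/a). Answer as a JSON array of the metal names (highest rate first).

copper: f(T) = +0.126·(T−10) [T≤10 °C] = -0.6804
  sulphur-dioxide contribution → 0.8601 μm/a
  chloride contribution → 1.01 μm/a
  total first-year rate 1.87 μm/a
carbon steel: temperature factor f = +0.150·(-5.4) = -0.8100
  sulphur-dioxide contribution → 47.11 μm/a
  chloride contribution → 63.46 μm/a
  ⇒ r_corr(carbon steel) = 110.6 μm/a
zinc: temperature factor f = +0.038·(-5.4) = -0.2052
  sulphur-dioxide contribution → 3.053 μm/a
  chloride contribution → 1.481 μm/a
  ⇒ r_corr(zinc) = 4.535 μm/a
Ordering by μm/a: carbon steel (111) > zinc (4.53) > copper (1.87)

["carbon steel", "zinc", "copper"]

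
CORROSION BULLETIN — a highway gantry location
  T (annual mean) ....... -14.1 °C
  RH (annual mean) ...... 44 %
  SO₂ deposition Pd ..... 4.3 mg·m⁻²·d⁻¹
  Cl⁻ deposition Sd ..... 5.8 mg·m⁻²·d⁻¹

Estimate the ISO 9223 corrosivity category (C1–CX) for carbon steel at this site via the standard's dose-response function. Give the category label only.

C1

carbon steel: temperature factor f = +0.150·(-24.1) = -3.6150
  SO₂ term: 1.77·4.3^0.52·exp(0.02·44-3.6150) = 0.2452
  Cl⁻ term: 0.102·5.8^0.62·exp(0.033·44+0.04·-14.1) = 0.7372
  r_corr = 0.2452 + 0.7372 = 0.9824 μm/a
Category bounds: 0…1.3 μm/a bracket r_corr ⇒ C1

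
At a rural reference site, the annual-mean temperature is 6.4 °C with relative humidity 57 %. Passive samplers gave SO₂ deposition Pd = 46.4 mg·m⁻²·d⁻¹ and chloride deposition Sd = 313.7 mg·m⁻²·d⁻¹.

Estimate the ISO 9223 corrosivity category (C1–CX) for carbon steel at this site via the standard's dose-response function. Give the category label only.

carbon steel: temperature factor f = +0.150·(-3.6) = -0.5400
  Pd branch = 1.77·Pd^0.52·e^(0.02·RH+f) = 23.72 μm/a
  Sd branch = 0.102·Sd^0.62·e^(0.033·RH+0.04·T) = 30.52 μm/a
  r_corr = 23.72 + 30.52 = 54.24 μm/a
Category bounds: 50…80 μm/a bracket r_corr ⇒ C4

C4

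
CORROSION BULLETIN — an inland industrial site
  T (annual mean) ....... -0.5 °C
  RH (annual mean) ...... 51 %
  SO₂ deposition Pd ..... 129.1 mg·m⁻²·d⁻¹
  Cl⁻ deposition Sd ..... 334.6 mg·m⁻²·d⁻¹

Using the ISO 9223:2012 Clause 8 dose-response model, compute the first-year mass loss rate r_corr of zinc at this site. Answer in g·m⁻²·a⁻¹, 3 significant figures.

zinc: T≤10 °C ⇒ hinge +0.038·(-0.5−10) = -0.3990
  Pd branch = 0.0129·Pd^0.44·e^(0.046·RH+f) = 0.7673 μm/a
  Cl⁻ term: 0.0175·334.6^0.57·exp(0.008·51+0.085·-0.5) = 0.693
  r_corr = 0.7673 + 0.693 = 1.46 μm/a
Convert to mass loss: 1.46 μm/a × 7.14 g/cm³ = 10.43 g·m⁻²·a⁻¹

r_corr = 10.4 g·m⁻²·a⁻¹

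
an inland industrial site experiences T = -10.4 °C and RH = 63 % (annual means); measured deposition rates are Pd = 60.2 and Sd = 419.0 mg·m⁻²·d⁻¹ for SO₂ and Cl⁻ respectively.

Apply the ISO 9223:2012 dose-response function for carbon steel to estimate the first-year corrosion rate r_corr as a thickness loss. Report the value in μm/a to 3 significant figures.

r_corr = 25.2 μm/a

carbon steel: T≤10 °C ⇒ hinge +0.150·(-10.4−10) = -3.0600
  Pd branch = 1.77·Pd^0.52·e^(0.02·RH+f) = 2.464 μm/a
  Sd branch = 0.102·Sd^0.62·e^(0.033·RH+0.04·T) = 22.73 μm/a
  r_corr = 2.464 + 22.73 = 25.19 μm/a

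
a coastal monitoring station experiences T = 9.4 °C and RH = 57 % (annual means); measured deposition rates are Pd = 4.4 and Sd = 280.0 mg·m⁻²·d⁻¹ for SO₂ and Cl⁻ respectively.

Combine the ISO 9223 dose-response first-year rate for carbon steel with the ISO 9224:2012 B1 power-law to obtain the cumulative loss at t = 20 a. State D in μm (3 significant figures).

D(20) = 206 μm

carbon steel: temperature factor f = +0.150·(-0.6) = -0.0900
  SO₂ term: 1.77·4.4^0.52·exp(0.02·57-0.0900) = 10.93
  Sd branch = 0.102·Sd^0.62·e^(0.033·RH+0.04·T) = 32.07 μm/a
  r_corr = 10.93 + 32.07 = 42.99 μm/a
Long-term exponent b (ISO 9224 Table 2, B1) = 0.523
  D(20) = 42.99 × 20^0.523 = 42.99 × 4.791 = 206 μm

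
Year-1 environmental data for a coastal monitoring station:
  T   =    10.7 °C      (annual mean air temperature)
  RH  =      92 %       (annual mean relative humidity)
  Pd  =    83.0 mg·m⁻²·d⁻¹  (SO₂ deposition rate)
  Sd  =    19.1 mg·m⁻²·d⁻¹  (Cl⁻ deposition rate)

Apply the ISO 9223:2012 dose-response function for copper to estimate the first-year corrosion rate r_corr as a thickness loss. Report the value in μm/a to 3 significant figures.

r_corr = 4.65 μm/a

copper: temperature factor f = -0.080·(0.7) = -0.0560
  SO₂ term: 0.0053·83.0^0.26·exp(0.059·92-0.0560) = 3.6
  Sd branch = 0.01025·Sd^0.27·e^(0.036·RH+0.049·T) = 1.054 μm/a
  r_corr = 3.6 + 1.054 = 4.653 μm/a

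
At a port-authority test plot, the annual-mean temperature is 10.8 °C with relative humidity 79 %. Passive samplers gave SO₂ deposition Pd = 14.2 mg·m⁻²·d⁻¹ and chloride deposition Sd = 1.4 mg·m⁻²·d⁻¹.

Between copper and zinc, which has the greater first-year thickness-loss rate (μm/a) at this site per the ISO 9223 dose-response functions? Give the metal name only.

zinc

copper: T>10 °C ⇒ hinge -0.080·(10.8−10) = -0.0640
  sulphur-dioxide contribution → 1.048 μm/a
  chloride contribution → 0.3274 μm/a
  total first-year rate 1.375 μm/a
zinc: temperature factor f = -0.071·(0.8) = -0.0568
  sulphur-dioxide contribution → 1.483 μm/a
  chloride contribution → 0.09988 μm/a
  total first-year rate 1.583 μm/a
Ordering by μm/a: zinc (1.58) > copper (1.38)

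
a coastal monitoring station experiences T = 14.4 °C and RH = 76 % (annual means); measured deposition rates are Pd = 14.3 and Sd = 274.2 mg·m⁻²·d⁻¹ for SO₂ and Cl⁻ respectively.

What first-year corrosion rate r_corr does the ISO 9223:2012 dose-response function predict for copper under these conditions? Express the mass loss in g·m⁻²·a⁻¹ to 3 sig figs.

copper: f(T) = -0.080·(T−10) [T>10 °C] = -0.3520
  sulphur-dioxide contribution → 0.6594 μm/a
  chloride contribution → 1.458 μm/a
  total first-year rate 2.117 μm/a
Convert to mass loss: 2.117 μm/a × 8.96 g/cm³ = 18.97 g·m⁻²·a⁻¹

r_corr = 19.0 g·m⁻²·a⁻¹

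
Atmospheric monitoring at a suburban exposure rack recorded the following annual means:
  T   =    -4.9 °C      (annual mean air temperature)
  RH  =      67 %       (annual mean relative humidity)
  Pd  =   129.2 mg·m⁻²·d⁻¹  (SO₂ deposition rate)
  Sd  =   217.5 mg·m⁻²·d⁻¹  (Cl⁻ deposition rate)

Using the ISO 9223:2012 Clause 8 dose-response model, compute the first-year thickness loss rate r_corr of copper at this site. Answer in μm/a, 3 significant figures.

r_corr = 0.534 μm/a

copper: f(T) = +0.126·(T−10) [T≤10 °C] = -1.8774
  SO₂ term: 0.0053·129.2^0.26·exp(0.059·67-1.8774) = 0.1495
  Cl⁻ term: 0.01025·217.5^0.27·exp(0.036·67+0.049·-4.9) = 0.3847
  sum: 0.1495 + 0.3847 → r_corr = 0.5342 μm/a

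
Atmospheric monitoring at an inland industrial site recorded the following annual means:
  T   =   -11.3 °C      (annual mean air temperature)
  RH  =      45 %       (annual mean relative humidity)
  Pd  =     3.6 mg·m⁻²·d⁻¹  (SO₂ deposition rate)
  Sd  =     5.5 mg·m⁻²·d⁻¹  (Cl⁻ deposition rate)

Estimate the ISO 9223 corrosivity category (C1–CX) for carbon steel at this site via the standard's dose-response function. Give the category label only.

C1

carbon steel: T≤10 °C ⇒ hinge +0.150·(-11.3−10) = -3.1950
  Pd branch = 1.77·Pd^0.52·e^(0.02·RH+f) = 0.3472 μm/a
  Cl⁻ term: 0.102·5.5^0.62·exp(0.033·45+0.04·-11.3) = 0.8246
  sum: 0.3472 + 0.8246 → r_corr = 1.172 μm/a
Category bounds: 0…1.3 μm/a bracket r_corr ⇒ C1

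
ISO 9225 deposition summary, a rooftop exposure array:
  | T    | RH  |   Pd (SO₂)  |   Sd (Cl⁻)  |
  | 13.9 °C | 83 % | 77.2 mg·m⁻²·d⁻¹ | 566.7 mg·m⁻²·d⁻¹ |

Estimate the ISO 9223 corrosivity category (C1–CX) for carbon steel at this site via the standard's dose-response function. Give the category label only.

carbon steel: T>10 °C ⇒ hinge -0.054·(13.9−10) = -0.2106
  SO₂ term: 1.77·77.2^0.52·exp(0.02·83-0.2106) = 72.28
  Sd branch = 0.102·Sd^0.62·e^(0.033·RH+0.04·T) = 140.2 μm/a
  r_corr = 72.28 + 140.2 = 212.5 μm/a
Category bounds: 200…700 μm/a bracket r_corr ⇒ CX

CX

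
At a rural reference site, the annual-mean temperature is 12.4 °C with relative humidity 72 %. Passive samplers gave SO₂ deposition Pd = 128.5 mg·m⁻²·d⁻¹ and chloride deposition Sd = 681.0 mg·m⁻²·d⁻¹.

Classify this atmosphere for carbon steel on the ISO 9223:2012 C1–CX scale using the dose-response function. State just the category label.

C5

carbon steel: T>10 °C ⇒ hinge -0.054·(12.4−10) = -0.1296
  SO₂ term: 1.77·128.5^0.52·exp(0.02·72-0.1296) = 81.98
  Cl⁻ term: 0.102·681.0^0.62·exp(0.033·72+0.04·12.4) = 102.9
  sum: 81.98 + 102.9 → r_corr = 184.9 μm/a
ISO 9223 Table 2 (carbon steel): 80 < 185 ≤ 200 μm/a ⇒ C5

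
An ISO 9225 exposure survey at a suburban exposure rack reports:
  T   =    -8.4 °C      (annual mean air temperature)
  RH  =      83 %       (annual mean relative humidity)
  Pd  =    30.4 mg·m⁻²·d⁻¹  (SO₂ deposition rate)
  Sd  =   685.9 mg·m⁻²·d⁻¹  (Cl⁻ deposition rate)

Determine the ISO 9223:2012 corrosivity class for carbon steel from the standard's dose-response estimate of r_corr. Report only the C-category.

C4

carbon steel: temperature factor f = +0.150·(-18.4) = -2.7600
  SO₂ term: 1.77·30.4^0.52·exp(0.02·83-2.7600) = 3.478
  Cl⁻ term: 0.102·685.9^0.62·exp(0.033·83+0.04·-8.4) = 64.67
  r_corr = 3.478 + 64.67 = 68.15 μm/a
Category bounds: 50…80 μm/a bracket r_corr ⇒ C4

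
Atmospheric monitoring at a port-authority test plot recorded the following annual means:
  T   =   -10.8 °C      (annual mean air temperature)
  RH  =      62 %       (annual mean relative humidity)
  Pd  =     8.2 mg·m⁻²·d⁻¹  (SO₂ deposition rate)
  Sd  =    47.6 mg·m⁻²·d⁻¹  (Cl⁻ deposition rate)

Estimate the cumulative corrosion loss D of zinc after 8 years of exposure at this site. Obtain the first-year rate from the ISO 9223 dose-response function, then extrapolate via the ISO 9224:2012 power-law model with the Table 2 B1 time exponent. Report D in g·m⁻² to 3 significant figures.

D(8) = 13.9 g·m⁻²

zinc: temperature factor f = +0.038·(-20.8) = -0.7904
  SO₂ term: 0.0129·8.2^0.44·exp(0.046·62-0.7904) = 0.2559
  Cl⁻ term: 0.0175·47.6^0.57·exp(0.008·62+0.085·-10.8) = 0.1038
  sum: 0.2559 + 0.1038 → r_corr = 0.3596 μm/a
Power-law: D(8) = r_corr · 8^0.813
  D(8) = 0.3596 × 8^0.813 = 0.3596 × 5.423 = 1.95 μm
  Mass loss = 1.95 μm × 7.14 g/cm³ = 13.92 g·m⁻²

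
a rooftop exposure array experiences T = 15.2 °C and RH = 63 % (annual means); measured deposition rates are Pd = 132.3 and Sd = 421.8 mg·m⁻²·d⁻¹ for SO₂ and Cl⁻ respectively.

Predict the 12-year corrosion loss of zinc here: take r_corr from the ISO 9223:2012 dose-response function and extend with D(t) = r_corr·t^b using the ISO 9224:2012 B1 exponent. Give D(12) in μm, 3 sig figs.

D(12) = 35.4 μm

zinc: temperature factor f = -0.071·(5.2) = -0.3692
  SO₂ term: 0.0129·132.3^0.44·exp(0.046·63-0.3692) = 1.388
  Cl⁻ term: 0.0175·421.8^0.57·exp(0.008·63+0.085·15.2) = 3.306
  r_corr = 1.388 + 3.306 = 4.694 μm/a
Long-term exponent b (ISO 9224 Table 2, B1) = 0.813
  D(12) = 4.694 × 12^0.813 = 4.694 × 7.54 = 35.39 μm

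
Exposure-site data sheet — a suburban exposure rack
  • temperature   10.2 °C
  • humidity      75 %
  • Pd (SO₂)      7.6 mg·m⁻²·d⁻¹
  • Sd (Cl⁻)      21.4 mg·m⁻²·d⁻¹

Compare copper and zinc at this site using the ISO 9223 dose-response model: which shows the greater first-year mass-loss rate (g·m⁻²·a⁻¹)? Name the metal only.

copper: f(T) = -0.080·(T−10) [T>10 °C] = -0.0160
  sulphur-dioxide contribution → 0.7381 μm/a
  chloride contribution → 0.5749 μm/a
  total first-year rate 1.313 μm/a
  mass loss = 1.313 μm/a × 8.96 g/cm³ = 11.76 g·m⁻²·a⁻¹
zinc: temperature factor f = -0.071·(0.2) = -0.0142
  sulphur-dioxide contribution → 0.9779 μm/a
  chloride contribution → 0.435 μm/a
  total first-year rate 1.413 μm/a
  mass loss = 1.413 μm/a × 7.14 g/cm³ = 10.09 g·m⁻²·a⁻¹
Ordering by g·m⁻²·a⁻¹: copper (11.8) > zinc (10.1)

copper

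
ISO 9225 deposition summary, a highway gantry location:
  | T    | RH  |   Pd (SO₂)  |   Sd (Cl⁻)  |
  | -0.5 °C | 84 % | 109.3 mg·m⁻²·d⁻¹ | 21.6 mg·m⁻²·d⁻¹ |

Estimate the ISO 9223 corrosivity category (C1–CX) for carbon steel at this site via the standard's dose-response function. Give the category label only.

carbon steel: f(T) = +0.150·(T−10) [T≤10 °C] = -1.5750
  SO₂ term: 1.77·109.3^0.52·exp(0.02·84-1.5750) = 22.58
  Sd branch = 0.102·Sd^0.62·e^(0.033·RH+0.04·T) = 10.74 μm/a
  r_corr = 22.58 + 10.74 = 33.32 μm/a
ISO 9223 Table 2 (carbon steel): 25 < 33.3 ≤ 50 μm/a ⇒ C3

C3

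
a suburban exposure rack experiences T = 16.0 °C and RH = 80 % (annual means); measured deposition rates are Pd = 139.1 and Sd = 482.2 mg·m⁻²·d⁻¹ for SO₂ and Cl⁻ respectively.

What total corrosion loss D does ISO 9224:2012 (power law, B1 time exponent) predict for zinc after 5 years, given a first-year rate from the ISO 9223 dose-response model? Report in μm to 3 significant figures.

zinc: T>10 °C ⇒ hinge -0.071·(16.0−10) = -0.4260
  Pd branch = 0.0129·Pd^0.44·e^(0.046·RH+f) = 2.93 μm/a
  Cl⁻ term: 0.0175·482.2^0.57·exp(0.008·80+0.085·16.0) = 4.376
  r_corr = 2.93 + 4.376 = 7.306 μm/a
ISO 9224: D(t) = r_corr · t^b with b = 0.813 (zinc, B1)
  D(5) = 7.306 × 5^0.813 = 7.306 × 3.701 = 27.04 μm

D(5) = 27.0 μm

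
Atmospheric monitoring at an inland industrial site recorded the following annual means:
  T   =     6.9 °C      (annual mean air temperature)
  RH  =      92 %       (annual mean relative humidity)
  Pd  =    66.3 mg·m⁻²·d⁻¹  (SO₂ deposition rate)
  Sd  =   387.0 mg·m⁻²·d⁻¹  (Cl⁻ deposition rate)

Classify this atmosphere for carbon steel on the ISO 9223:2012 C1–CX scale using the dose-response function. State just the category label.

carbon steel: temperature factor f = +0.150·(-3.1) = -0.4650
  SO₂ term: 1.77·66.3^0.52·exp(0.02·92-0.4650) = 61.99
  Cl⁻ term: 0.102·387.0^0.62·exp(0.033·92+0.04·6.9) = 112.6
  sum: 61.99 + 112.6 → r_corr = 174.5 μm/a
175 μm/a falls in (80, 200] for carbon steel → category C5

C5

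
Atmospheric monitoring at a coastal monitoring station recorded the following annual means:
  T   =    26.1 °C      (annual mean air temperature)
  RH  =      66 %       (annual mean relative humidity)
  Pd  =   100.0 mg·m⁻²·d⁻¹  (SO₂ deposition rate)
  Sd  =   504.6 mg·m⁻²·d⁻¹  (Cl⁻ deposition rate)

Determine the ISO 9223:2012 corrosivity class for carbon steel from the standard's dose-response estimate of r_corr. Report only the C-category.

carbon steel: temperature factor f = -0.054·(16.1) = -0.8694
  SO₂ term: 1.77·100.0^0.52·exp(0.02·66-0.8694) = 30.46
  Sd branch = 0.102·Sd^0.62·e^(0.033·RH+0.04·T) = 121.3 μm/a
  sum: 30.46 + 121.3 → r_corr = 151.7 μm/a
152 μm/a falls in (80, 200] for carbon steel → category C5

C5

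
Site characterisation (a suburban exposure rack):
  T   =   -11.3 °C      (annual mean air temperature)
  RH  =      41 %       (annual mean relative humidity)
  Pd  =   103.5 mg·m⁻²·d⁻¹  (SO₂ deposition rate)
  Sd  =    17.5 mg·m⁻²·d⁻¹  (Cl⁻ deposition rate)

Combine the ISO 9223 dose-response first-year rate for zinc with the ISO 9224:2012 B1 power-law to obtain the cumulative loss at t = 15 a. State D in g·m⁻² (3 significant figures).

D(15) = 21.9 g·m⁻²

zinc: T≤10 °C ⇒ hinge +0.038·(-11.3−10) = -0.8094
  sulphur-dioxide contribution → 0.2916 μm/a
  chloride contribution → 0.04752 μm/a
  ⇒ r_corr(zinc) = 0.3391 μm/a
Power-law: D(15) = r_corr · 15^0.813
  D(15) = 0.3391 × 15^0.813 = 0.3391 × 9.04 = 3.065 μm
  Mass loss = 3.065 μm × 7.14 g/cm³ = 21.89 g·m⁻²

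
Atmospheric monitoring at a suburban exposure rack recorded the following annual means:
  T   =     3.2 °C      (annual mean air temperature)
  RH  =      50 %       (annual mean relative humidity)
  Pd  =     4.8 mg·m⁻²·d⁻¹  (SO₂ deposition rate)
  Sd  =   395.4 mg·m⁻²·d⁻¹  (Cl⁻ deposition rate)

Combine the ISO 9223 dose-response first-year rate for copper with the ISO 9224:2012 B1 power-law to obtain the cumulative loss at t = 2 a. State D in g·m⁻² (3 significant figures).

copper: temperature factor f = +0.126·(-6.8) = -0.8568
  SO₂ term: 0.0053·4.8^0.26·exp(0.059·50-0.8568) = 0.06463
  Sd branch = 0.01025·Sd^0.27·e^(0.036·RH+0.049·T) = 0.3645 μm/a
  r_corr = 0.06463 + 0.3645 = 0.4292 μm/a
ISO 9224: D(t) = r_corr · t^b with b = 0.667 (copper, B1)
  D(2) = 0.4292 × 2^0.667 = 0.4292 × 1.588 = 0.6814 μm
  Mass loss = 0.6814 μm × 8.96 g/cm³ = 6.106 g·m⁻²

D(2) = 6.11 g·m⁻²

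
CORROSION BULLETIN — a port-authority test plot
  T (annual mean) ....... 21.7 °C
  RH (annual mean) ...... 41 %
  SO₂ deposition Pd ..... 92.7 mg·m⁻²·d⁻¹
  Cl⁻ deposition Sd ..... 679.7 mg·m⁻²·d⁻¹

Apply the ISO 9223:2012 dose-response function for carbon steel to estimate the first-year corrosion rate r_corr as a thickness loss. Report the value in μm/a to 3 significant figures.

r_corr = 76.1 μm/a

carbon steel: T>10 °C ⇒ hinge -0.054·(21.7−10) = -0.6318
  SO₂ term: 1.77·92.7^0.52·exp(0.02·41-0.6318) = 22.52
  Sd branch = 0.102·Sd^0.62·e^(0.033·RH+0.04·T) = 53.6 μm/a
  sum: 22.52 + 53.6 → r_corr = 76.13 μm/a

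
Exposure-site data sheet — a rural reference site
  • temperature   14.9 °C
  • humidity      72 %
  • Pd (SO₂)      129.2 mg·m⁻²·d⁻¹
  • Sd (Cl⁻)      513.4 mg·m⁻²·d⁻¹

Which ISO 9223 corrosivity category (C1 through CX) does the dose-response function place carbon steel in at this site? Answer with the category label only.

carbon steel: temperature factor f = -0.054·(4.9) = -0.2646
  sulphur-dioxide contribution → 71.83 μm/a
  chloride contribution → 95.46 μm/a
  total first-year rate 167.3 μm/a
ISO 9223 Table 2 (carbon steel): 80 < 167 ≤ 200 μm/a ⇒ C5

C5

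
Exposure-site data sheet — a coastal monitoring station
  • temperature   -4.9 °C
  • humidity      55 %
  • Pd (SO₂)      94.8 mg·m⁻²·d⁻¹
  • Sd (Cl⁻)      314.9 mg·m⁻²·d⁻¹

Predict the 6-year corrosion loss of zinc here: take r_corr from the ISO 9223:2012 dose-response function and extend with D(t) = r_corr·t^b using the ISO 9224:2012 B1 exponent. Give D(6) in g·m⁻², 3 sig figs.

D(6) = 35.4 g·m⁻²

zinc: temperature factor f = +0.038·(-14.9) = -0.5662
  Pd branch = 0.0129·Pd^0.44·e^(0.046·RH+f) = 0.6812 μm/a
  Cl⁻ term: 0.0175·314.9^0.57·exp(0.008·55+0.085·-4.9) = 0.4756
  r_corr = 0.6812 + 0.4756 = 1.157 μm/a
ISO 9224: D(t) = r_corr · t^b with b = 0.813 (zinc, B1)
  D(6) = 1.157 × 6^0.813 = 1.157 × 4.292 = 4.964 μm
  Mass loss = 4.964 μm × 7.14 g/cm³ = 35.45 g·m⁻²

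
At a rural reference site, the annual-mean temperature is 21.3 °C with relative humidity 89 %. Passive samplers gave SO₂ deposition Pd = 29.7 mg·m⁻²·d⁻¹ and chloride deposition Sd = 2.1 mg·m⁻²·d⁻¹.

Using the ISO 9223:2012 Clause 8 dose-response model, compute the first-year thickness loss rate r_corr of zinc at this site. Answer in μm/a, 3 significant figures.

zinc: f(T) = -0.071·(T−10) [T>10 °C] = -0.8023
  SO₂ term: 0.0129·29.7^0.44·exp(0.046·89-0.8023) = 1.542
  Cl⁻ term: 0.0175·2.1^0.57·exp(0.008·89+0.085·21.3) = 0.3328
  sum: 1.542 + 0.3328 → r_corr = 1.875 μm/a

r_corr = 1.88 μm/a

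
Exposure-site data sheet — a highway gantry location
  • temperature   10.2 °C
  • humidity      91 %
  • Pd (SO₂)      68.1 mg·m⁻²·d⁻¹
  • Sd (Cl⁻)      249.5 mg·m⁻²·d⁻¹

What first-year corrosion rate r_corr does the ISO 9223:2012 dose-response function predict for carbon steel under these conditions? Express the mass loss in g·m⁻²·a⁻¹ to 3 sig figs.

r_corr = 1.50e+03 g·m⁻²·a⁻¹

carbon steel: T>10 °C ⇒ hinge -0.054·(10.2−10) = -0.0108
  SO₂ term: 1.77·68.1^0.52·exp(0.02·91-0.0108) = 97.04
  Sd branch = 0.102·Sd^0.62·e^(0.033·RH+0.04·T) = 94.66 μm/a
  sum: 97.04 + 94.66 → r_corr = 191.7 μm/a
Convert to mass loss: 191.7 μm/a × 7.85 g/cm³ = 1505 g·m⁻²·a⁻¹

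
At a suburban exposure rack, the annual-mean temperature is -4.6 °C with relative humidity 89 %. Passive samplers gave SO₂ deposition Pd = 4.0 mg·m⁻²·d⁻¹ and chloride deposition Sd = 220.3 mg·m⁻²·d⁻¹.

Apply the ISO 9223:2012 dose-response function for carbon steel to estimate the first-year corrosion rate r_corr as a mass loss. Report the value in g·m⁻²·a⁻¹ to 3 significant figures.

r_corr = 375 g·m⁻²·a⁻¹

carbon steel: f(T) = +0.150·(T−10) [T≤10 °C] = -2.1900
  sulphur-dioxide contribution → 2.415 μm/a
  chloride contribution → 45.38 μm/a
  ⇒ r_corr(carbon steel) = 47.8 μm/a
Convert to mass loss: 47.8 μm/a × 7.85 g/cm³ = 375.2 g·m⁻²·a⁻¹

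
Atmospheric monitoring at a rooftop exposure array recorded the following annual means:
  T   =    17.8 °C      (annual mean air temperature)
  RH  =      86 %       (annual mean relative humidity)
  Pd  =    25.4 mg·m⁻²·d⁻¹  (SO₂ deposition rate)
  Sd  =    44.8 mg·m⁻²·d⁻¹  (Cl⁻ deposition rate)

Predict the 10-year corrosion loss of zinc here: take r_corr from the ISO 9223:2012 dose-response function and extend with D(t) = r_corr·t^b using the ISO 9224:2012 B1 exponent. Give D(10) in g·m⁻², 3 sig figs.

D(10) = 139 g·m⁻²

zinc: temperature factor f = -0.071·(7.8) = -0.5538
  Pd branch = 0.0129·Pd^0.44·e^(0.046·RH+f) = 1.608 μm/a
  Cl⁻ term: 0.0175·44.8^0.57·exp(0.008·86+0.085·17.8) = 1.381
  sum: 1.608 + 1.381 → r_corr = 2.989 μm/a
ISO 9224: D(t) = r_corr · t^b with b = 0.813 (zinc, B1)
  D(10) = 2.989 × 10^0.813 = 2.989 × 6.501 = 19.43 μm
  Mass loss = 19.43 μm × 7.14 g/cm³ = 138.7 g·m⁻²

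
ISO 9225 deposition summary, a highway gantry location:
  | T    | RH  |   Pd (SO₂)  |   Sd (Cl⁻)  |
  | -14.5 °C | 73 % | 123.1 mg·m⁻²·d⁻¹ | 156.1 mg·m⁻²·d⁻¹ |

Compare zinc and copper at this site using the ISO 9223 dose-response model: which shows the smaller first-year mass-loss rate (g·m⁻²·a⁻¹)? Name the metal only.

copper

zinc: temperature factor f = +0.038·(-24.5) = -0.9310
  sulphur-dioxide contribution → 1.214 μm/a
  chloride contribution → 0.1628 μm/a
  total first-year rate 1.377 μm/a
  mass loss = 1.377 μm/a × 7.14 g/cm³ = 9.833 g·m⁻²·a⁻¹
copper: temperature factor f = +0.126·(-24.5) = -3.0870
  sulphur-dioxide contribution → 0.06275 μm/a
  chloride contribution → 0.2727 μm/a
  total first-year rate 0.3355 μm/a
  mass loss = 0.3355 μm/a × 8.96 g/cm³ = 3.006 g·m⁻²·a⁻¹
Ordering by g·m⁻²·a⁻¹: zinc (9.83) > copper (3.01)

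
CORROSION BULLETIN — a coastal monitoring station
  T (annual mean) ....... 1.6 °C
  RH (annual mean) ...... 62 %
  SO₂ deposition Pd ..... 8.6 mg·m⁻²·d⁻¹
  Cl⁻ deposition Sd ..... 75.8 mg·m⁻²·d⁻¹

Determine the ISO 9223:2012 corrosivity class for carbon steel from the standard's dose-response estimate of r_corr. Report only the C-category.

carbon steel: temperature factor f = +0.150·(-8.4) = -1.2600
  sulphur-dioxide contribution → 5.312 μm/a
  chloride contribution → 12.31 μm/a
  total first-year rate 17.62 μm/a
17.6 μm/a falls in (1.3, 25] for carbon steel → category C2

C2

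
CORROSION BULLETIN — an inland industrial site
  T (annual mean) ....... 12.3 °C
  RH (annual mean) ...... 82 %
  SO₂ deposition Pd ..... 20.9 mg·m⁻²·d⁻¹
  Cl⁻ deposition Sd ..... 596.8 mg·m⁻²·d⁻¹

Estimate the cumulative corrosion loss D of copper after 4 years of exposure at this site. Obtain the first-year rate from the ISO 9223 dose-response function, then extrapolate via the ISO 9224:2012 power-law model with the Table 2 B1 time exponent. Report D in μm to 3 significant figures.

D(4) = 8.17 μm

copper: T>10 °C ⇒ hinge -0.080·(12.3−10) = -0.1840
  sulphur-dioxide contribution → 1.227 μm/a
  chloride contribution → 2.014 μm/a
  total first-year rate 3.24 μm/a
ISO 9224: D(t) = r_corr · t^b with b = 0.667 (copper, B1)
  D(4) = 3.24 × 4^0.667 = 3.24 × 2.521 = 8.169 μm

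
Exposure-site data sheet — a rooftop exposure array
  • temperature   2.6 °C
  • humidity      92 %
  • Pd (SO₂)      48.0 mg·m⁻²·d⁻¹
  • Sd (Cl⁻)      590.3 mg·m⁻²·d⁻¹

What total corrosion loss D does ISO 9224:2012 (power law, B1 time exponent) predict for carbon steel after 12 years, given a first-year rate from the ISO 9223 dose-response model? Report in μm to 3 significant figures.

carbon steel: T≤10 °C ⇒ hinge +0.150·(2.6−10) = -1.1100
  SO₂ term: 1.77·48.0^0.52·exp(0.02·92-1.1100) = 27.49
  Sd branch = 0.102·Sd^0.62·e^(0.033·RH+0.04·T) = 123.1 μm/a
  sum: 27.49 + 123.1 → r_corr = 150.6 μm/a
Long-term exponent b (ISO 9224 Table 2, B1) = 0.523
  D(12) = 150.6 × 12^0.523 = 150.6 × 3.668 = 552.5 μm

D(12) = 552 μm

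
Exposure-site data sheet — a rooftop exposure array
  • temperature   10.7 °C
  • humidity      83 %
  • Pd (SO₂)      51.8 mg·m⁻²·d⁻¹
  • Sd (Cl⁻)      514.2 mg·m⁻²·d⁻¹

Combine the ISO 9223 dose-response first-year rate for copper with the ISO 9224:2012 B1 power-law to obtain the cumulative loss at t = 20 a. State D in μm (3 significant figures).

copper: T>10 °C ⇒ hinge -0.080·(10.7−10) = -0.0560
  Pd branch = 0.0053·Pd^0.26·e^(0.059·RH+f) = 1.872 μm/a
  Sd branch = 0.01025·Sd^0.27·e^(0.036·RH+0.049·T) = 1.854 μm/a
  sum: 1.872 + 1.854 → r_corr = 3.726 μm/a
Power-law: D(20) = r_corr · 20^0.667
  D(20) = 3.726 × 20^0.667 = 3.726 × 7.375 = 27.48 μm

D(20) = 27.5 μm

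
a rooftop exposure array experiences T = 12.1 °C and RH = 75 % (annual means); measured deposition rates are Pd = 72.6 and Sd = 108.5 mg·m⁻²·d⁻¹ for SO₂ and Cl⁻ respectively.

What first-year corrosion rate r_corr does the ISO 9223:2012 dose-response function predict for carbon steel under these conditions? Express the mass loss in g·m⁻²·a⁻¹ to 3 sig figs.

r_corr = 798 g·m⁻²·a⁻¹

carbon steel: T>10 °C ⇒ hinge -0.054·(12.1−10) = -0.1134
  Pd branch = 1.77·Pd^0.52·e^(0.02·RH+f) = 65.74 μm/a
  Cl⁻ term: 0.102·108.5^0.62·exp(0.033·75+0.04·12.1) = 35.95
  sum: 65.74 + 35.95 → r_corr = 101.7 μm/a
Convert to mass loss: 101.7 μm/a × 7.85 g/cm³ = 798.3 g·m⁻²·a⁻¹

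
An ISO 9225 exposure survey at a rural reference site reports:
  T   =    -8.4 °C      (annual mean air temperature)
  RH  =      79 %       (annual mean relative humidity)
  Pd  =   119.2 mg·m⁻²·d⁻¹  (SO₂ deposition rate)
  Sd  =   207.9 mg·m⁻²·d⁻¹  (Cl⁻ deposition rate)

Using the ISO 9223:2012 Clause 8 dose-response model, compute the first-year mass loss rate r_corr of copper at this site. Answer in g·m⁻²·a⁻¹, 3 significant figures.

r_corr = 6.13 g·m⁻²·a⁻¹

copper: f(T) = +0.126·(T−10) [T≤10 °C] = -2.3184
  SO₂ term: 0.0053·119.2^0.26·exp(0.059·79-2.3184) = 0.1912
  Cl⁻ term: 0.01025·207.9^0.27·exp(0.036·79+0.049·-8.4) = 0.4931
  r_corr = 0.1912 + 0.4931 = 0.6843 μm/a
Convert to mass loss: 0.6843 μm/a × 8.96 g/cm³ = 6.131 g·m⁻²·a⁻¹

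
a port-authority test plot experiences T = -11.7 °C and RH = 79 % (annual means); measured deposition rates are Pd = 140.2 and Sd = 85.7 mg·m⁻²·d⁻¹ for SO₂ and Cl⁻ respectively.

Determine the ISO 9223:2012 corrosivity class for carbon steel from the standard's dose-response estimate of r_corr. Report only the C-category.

carbon steel: f(T) = +0.150·(T−10) [T≤10 °C] = -3.2550
  sulphur-dioxide contribution → 4.334 μm/a
  chloride contribution → 13.68 μm/a
  total first-year rate 18.01 μm/a
18 μm/a falls in (1.3, 25] for carbon steel → category C2

C2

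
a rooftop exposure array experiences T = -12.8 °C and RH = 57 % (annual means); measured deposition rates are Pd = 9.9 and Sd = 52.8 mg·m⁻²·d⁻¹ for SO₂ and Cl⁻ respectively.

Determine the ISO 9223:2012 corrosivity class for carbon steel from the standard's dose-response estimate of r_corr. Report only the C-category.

C2

carbon steel: temperature factor f = +0.150·(-22.8) = -3.4200
  Pd branch = 1.77·Pd^0.52·e^(0.02·RH+f) = 0.5964 μm/a
  Cl⁻ term: 0.102·52.8^0.62·exp(0.033·57+0.04·-12.8) = 4.69
  r_corr = 0.5964 + 4.69 = 5.286 μm/a
Category bounds: 1.3…25 μm/a bracket r_corr ⇒ C2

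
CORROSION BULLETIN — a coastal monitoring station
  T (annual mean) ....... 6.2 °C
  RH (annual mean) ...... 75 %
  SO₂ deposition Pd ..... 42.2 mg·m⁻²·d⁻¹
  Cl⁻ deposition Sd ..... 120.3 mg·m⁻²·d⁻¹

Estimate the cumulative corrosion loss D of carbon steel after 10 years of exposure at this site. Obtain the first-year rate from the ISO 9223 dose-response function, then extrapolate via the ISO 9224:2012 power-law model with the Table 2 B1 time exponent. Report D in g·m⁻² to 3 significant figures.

D(10) = 1.61e+03 g·m⁻²

carbon steel: f(T) = +0.150·(T−10) [T≤10 °C] = -0.5700
  sulphur-dioxide contribution → 31.41 μm/a
  chloride contribution → 30.27 μm/a
  ⇒ r_corr(carbon steel) = 61.67 μm/a
Power-law: D(10) = r_corr · 10^0.523
  D(10) = 61.67 × 10^0.523 = 61.67 × 3.334 = 205.6 μm
  Mass loss = 205.6 μm × 7.85 g/cm³ = 1614 g·m⁻²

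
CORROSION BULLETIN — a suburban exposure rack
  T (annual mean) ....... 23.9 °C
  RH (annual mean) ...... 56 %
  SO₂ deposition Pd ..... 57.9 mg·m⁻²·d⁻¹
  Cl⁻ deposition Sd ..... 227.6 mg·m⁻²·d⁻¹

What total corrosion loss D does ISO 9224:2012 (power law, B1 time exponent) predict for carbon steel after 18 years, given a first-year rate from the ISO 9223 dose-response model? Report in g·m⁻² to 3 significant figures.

carbon steel: f(T) = -0.054·(T−10) [T>10 °C] = -0.7506
  SO₂ term: 1.77·57.9^0.52·exp(0.02·56-0.7506) = 21.13
  Sd branch = 0.102·Sd^0.62·e^(0.033·RH+0.04·T) = 48.73 μm/a
  r_corr = 21.13 + 48.73 = 69.87 μm/a
Long-term exponent b (ISO 9224 Table 2, B1) = 0.523
  D(18) = 69.87 × 18^0.523 = 69.87 × 4.534 = 316.8 μm
  Mass loss = 316.8 μm × 7.85 g/cm³ = 2487 g·m⁻²

D(18) = 2.49e+03 g·m⁻²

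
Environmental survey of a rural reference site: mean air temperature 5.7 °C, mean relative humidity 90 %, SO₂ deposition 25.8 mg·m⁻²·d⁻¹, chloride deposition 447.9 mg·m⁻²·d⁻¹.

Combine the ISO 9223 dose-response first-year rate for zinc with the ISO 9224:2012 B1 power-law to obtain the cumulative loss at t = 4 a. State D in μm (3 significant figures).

D(4) = 14.7 μm

zinc: T≤10 °C ⇒ hinge +0.038·(5.7−10) = -0.1634
  Pd branch = 0.0129·Pd^0.44·e^(0.046·RH+f) = 2.876 μm/a
  Sd branch = 0.0175·Sd^0.57·e^(0.008·RH+0.085·T) = 1.894 μm/a
  r_corr = 2.876 + 1.894 = 4.769 μm/a
Long-term exponent b (ISO 9224 Table 2, B1) = 0.813
  D(4) = 4.769 × 4^0.813 = 4.769 × 3.087 = 14.72 μm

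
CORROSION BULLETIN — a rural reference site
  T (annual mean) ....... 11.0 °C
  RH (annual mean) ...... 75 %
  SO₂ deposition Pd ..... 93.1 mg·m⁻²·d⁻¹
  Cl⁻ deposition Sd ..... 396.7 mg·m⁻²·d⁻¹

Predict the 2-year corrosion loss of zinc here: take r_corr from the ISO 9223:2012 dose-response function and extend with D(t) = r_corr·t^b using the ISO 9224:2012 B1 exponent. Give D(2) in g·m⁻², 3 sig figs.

zinc: f(T) = -0.071·(T−10) [T>10 °C] = -0.0710
  Pd branch = 0.0129·Pd^0.44·e^(0.046·RH+f) = 2.782 μm/a
  Sd branch = 0.0175·Sd^0.57·e^(0.008·RH+0.085·T) = 2.459 μm/a
  sum: 2.782 + 2.459 → r_corr = 5.242 μm/a
Long-term exponent b (ISO 9224 Table 2, B1) = 0.813
  D(2) = 5.242 × 2^0.813 = 5.242 × 1.757 = 9.209 μm
  Mass loss = 9.209 μm × 7.14 g/cm³ = 65.75 g·m⁻²

D(2) = 65.8 g·m⁻²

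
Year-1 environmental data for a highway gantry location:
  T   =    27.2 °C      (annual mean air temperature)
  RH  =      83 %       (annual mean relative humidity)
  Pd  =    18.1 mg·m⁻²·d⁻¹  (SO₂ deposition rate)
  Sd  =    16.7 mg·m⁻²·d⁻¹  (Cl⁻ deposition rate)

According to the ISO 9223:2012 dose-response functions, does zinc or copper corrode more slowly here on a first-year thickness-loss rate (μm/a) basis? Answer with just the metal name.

zinc: T>10 °C ⇒ hinge -0.071·(27.2−10) = -1.2212
  sulphur-dioxide contribution → 0.6191 μm/a
  chloride contribution → 1.708 μm/a
  ⇒ r_corr(zinc) = 2.327 μm/a
copper: f(T) = -0.080·(T−10) [T>10 °C] = -1.3760
  sulphur-dioxide contribution → 0.3806 μm/a
  chloride contribution → 1.65 μm/a
  ⇒ r_corr(copper) = 2.03 μm/a
Ordering by μm/a: zinc (2.33) > copper (2.03)

copper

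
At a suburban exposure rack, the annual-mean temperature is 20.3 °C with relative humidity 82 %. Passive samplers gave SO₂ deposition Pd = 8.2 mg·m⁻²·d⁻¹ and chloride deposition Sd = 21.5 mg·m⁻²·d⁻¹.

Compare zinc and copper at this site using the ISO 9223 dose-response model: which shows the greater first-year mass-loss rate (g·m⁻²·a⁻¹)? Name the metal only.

zinc: f(T) = -0.071·(T−10) [T>10 °C] = -0.7313
  sulphur-dioxide contribution → 0.6811 μm/a
  chloride contribution → 1.088 μm/a
  total first-year rate 1.77 μm/a
  mass loss = 1.77 μm/a × 7.14 g/cm³ = 12.63 g·m⁻²·a⁻¹
copper: temperature factor f = -0.080·(10.3) = -0.8240
  sulphur-dioxide contribution → 0.5071 μm/a
  chloride contribution → 1.215 μm/a
  total first-year rate 1.722 μm/a
  mass loss = 1.722 μm/a × 8.96 g/cm³ = 15.43 g·m⁻²·a⁻¹
Ordering by g·m⁻²·a⁻¹: copper (15.4) > zinc (12.6)

copper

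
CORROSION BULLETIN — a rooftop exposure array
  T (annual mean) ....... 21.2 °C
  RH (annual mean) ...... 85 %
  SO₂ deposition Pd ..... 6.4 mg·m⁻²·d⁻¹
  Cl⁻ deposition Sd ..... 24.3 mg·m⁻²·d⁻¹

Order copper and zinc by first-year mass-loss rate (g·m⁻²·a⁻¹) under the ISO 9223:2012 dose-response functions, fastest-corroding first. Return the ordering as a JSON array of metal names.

copper: temperature factor f = -0.080·(11.2) = -0.8960
  SO₂ term: 0.0053·6.4^0.26·exp(0.059·85-0.8960) = 0.5281
  Cl⁻ term: 0.01025·24.3^0.27·exp(0.036·85+0.049·21.2) = 1.462
  sum: 0.5281 + 1.462 → r_corr = 1.99 μm/a
  mass loss = 1.99 μm/a × 8.96 g/cm³ = 17.83 g·m⁻²·a⁻¹
zinc: f(T) = -0.071·(T−10) [T>10 °C] = -0.7952
  SO₂ term: 0.0129·6.4^0.44·exp(0.046·85-0.7952) = 0.6577
  Cl⁻ term: 0.0175·24.3^0.57·exp(0.008·85+0.085·21.2) = 1.29
  r_corr = 0.6577 + 1.29 = 1.948 μm/a
  mass loss = 1.948 μm/a × 7.14 g/cm³ = 13.91 g·m⁻²·a⁻¹
Ordering by g·m⁻²·a⁻¹: copper (17.8) > zinc (13.9)

["copper", "zinc"]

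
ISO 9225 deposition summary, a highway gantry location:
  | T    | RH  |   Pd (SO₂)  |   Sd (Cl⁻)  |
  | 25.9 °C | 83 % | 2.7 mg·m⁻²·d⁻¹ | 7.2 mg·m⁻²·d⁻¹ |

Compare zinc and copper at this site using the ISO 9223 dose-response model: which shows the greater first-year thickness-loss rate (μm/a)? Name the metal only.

zinc: temperature factor f = -0.071·(15.9) = -1.1289
  Pd branch = 0.0129·Pd^0.44·e^(0.046·RH+f) = 0.2939 μm/a
  Cl⁻ term: 0.0175·7.2^0.57·exp(0.008·83+0.085·25.9) = 0.9466
  sum: 0.2939 + 0.9466 → r_corr = 1.241 μm/a
copper: f(T) = -0.080·(T−10) [T>10 °C] = -1.2720
  Pd branch = 0.0053·Pd^0.26·e^(0.059·RH+f) = 0.2575 μm/a
  Sd branch = 0.01025·Sd^0.27·e^(0.036·RH+0.049·T) = 1.233 μm/a
  sum: 0.2575 + 1.233 → r_corr = 1.491 μm/a
Ordering by μm/a: copper (1.49) > zinc (1.24)

copper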